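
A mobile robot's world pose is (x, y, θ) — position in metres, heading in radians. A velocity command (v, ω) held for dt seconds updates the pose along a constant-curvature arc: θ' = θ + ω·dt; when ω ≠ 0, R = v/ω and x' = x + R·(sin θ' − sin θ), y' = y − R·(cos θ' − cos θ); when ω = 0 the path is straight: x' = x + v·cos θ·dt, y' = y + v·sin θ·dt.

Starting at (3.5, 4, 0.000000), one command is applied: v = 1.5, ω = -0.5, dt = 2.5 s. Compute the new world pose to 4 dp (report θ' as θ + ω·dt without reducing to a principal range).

(6.3470, 1.9460, -1.2500)

θ' = 0.0000 + -0.5·2.5 = -1.2500
R = v/ω = 1.5/-0.5 = -3.0000
x' = 3.5 + -3.0000·(sin -1.2500 − sin 0.0000) = 6.3470
y' = 4 − -3.0000·(cos -1.2500 − cos 0.0000) = 1.9460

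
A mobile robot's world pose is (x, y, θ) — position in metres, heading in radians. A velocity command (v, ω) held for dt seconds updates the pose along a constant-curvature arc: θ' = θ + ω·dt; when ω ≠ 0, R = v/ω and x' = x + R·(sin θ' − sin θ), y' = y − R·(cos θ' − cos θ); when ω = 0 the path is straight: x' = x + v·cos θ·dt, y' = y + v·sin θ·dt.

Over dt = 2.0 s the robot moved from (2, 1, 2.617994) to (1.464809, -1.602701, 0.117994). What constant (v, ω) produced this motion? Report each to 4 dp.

v = -1.7500, ω = -1.2500

Δθ = 0.117994 − 2.617994 = -2.500000
ω = Δθ/dt = -2.500000/2.0 = -1.2500
R = −Δy/(cos θ' − cos θ) = 1.4000
v = R·ω = 1.4000·-1.2500 = -1.7500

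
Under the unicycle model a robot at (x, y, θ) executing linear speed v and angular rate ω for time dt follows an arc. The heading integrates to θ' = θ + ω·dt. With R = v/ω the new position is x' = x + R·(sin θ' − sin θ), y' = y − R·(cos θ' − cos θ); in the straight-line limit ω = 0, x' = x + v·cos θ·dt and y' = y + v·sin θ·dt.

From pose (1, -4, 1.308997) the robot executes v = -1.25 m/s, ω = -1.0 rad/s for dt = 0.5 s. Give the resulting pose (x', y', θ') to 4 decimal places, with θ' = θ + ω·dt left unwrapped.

θ' = 1.3090 + -1.0·0.5 = 0.8090
R = v/ω = -1.25/-1.0 = 1.2500
x' = 1 + 1.2500·(sin 0.8090 − sin 1.3090) = 0.6971
y' = -4 − 1.2500·(cos 0.8090 − cos 1.3090) = -4.5393

(0.6971, -4.5393, 0.8090)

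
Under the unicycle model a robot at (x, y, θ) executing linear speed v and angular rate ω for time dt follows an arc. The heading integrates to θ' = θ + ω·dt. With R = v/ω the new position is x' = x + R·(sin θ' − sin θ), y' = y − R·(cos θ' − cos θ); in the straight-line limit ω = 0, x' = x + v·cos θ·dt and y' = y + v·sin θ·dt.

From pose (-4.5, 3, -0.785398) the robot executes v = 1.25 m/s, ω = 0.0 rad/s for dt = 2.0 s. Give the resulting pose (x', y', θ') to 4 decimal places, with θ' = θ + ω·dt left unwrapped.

(-2.7322, 1.2322, -0.7854)

θ' = -0.7854 + 0.0·2.0 = -0.7854
ω = 0 → straight: x' = -4.5 + 1.25·cos(-0.7854)·2.0 = -2.7322
y' = 3 + 1.25·sin(-0.7854)·2.0 = 1.2322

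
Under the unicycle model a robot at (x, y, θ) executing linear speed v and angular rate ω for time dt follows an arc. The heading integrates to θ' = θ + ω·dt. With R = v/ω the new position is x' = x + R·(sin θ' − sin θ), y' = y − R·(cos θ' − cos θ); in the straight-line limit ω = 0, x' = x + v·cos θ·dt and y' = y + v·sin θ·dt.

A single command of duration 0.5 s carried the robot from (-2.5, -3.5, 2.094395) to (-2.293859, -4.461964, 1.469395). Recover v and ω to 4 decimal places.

Δθ = 1.469395 − 2.094395 = -0.625000
ω = Δθ/dt = -0.625000/0.5 = -1.2500
R = −Δy/(cos θ' − cos θ) = 1.6000
v = R·ω = 1.6000·-1.2500 = -2.0000

v = -2.0000, ω = -1.2500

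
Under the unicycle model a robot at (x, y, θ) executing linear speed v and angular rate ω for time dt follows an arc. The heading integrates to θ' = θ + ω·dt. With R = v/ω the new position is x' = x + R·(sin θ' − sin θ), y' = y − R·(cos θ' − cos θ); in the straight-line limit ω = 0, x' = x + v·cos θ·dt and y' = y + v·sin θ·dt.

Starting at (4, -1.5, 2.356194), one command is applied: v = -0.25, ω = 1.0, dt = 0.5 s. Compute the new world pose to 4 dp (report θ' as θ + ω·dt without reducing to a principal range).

θ' = 2.3562 + 1.0·0.5 = 2.8562
R = v/ω = -0.25/1.0 = -0.2500
x' = 4 + -0.2500·(sin 2.8562 − sin 2.3562) = 4.1064
y' = -1.5 − -0.2500·(cos 2.8562 − cos 2.3562) = -1.5631

(4.1064, -1.5631, 2.8562)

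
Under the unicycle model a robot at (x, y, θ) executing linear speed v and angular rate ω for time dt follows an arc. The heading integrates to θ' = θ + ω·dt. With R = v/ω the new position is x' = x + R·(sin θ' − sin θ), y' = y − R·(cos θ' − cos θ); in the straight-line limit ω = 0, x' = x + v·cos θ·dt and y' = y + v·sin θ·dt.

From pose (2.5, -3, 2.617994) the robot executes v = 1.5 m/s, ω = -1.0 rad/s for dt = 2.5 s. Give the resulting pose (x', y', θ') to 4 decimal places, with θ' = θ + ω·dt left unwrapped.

θ' = 2.6180 + -1.0·2.5 = 0.1180
R = v/ω = 1.5/-1.0 = -1.5000
x' = 2.5 + -1.5000·(sin 0.1180 − sin 2.6180) = 3.0734
y' = -3 − -1.5000·(cos 0.1180 − cos 2.6180) = -0.2114

(3.0734, -0.2114, 0.1180)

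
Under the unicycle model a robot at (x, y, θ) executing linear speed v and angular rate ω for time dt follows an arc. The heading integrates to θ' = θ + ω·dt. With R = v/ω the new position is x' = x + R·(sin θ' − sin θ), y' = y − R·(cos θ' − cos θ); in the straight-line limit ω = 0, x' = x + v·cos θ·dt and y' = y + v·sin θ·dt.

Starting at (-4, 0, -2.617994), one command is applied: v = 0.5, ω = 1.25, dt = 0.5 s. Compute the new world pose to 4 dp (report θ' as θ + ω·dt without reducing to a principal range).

θ' = -2.6180 + 1.25·0.5 = -1.9930
R = v/ω = 0.5/1.25 = 0.4000
x' = -4 + 0.4000·(sin -1.9930 − sin -2.6180) = -4.1649
y' = 0 − 0.4000·(cos -1.9930 − cos -2.6180) = -0.1825

(-4.1649, -0.1825, -1.9930)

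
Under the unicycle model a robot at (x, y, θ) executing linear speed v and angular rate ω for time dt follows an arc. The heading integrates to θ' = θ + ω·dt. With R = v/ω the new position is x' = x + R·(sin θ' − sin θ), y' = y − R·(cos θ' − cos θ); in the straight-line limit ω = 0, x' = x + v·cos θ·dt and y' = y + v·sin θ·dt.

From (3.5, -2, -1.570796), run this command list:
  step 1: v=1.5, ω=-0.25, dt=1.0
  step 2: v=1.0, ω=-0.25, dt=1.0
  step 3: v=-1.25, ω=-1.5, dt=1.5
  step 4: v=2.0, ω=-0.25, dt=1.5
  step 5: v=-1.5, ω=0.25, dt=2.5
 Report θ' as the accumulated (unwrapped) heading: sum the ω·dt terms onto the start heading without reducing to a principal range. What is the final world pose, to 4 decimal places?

(5.0376, -5.0647, -4.0708)

step 1: θ'=-1.8208 (R=-6.0000) → pose (3.3135, -3.4844, -1.8208)
step 2: θ'=-2.0708 (R=-4.0000) → pose (2.9482, -4.4125, -2.0708)
step 3: θ'=-4.3208 (R=0.8333) → pose (4.4497, -4.4940, -4.3208)
step 4: θ'=-4.6958 (R=-8.0000) → pose (3.8452, -1.5734, -4.6958)
step 5: θ'=-4.0708 (R=-6.0000) → pose (5.0376, -5.0647, -4.0708)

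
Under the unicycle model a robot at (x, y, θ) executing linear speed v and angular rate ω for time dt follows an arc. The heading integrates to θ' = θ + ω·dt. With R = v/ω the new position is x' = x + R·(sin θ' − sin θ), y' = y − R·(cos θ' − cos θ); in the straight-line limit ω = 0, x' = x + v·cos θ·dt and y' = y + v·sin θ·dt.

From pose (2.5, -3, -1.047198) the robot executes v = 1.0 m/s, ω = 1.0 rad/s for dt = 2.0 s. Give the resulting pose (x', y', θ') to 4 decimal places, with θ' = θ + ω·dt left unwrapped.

(4.1811, -3.0794, 0.9528)

θ' = -1.0472 + 1.0·2.0 = 0.9528
R = v/ω = 1.0/1.0 = 1.0000
x' = 2.5 + 1.0000·(sin 0.9528 − sin -1.0472) = 4.1811
y' = -3 − 1.0000·(cos 0.9528 − cos -1.0472) = -3.0794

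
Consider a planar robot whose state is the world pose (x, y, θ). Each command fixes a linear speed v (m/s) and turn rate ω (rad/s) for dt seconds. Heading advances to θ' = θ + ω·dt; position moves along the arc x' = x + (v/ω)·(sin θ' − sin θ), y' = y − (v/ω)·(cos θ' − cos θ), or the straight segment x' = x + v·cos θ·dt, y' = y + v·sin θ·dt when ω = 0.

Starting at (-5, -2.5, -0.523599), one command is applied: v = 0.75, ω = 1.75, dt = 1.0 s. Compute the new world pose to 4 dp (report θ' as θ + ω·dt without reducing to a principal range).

θ' = -0.5236 + 1.75·1.0 = 1.2264
R = v/ω = 0.75/1.75 = 0.4286
x' = -5 + 0.4286·(sin 1.2264 − sin -0.5236) = -4.3823
y' = -2.5 − 0.4286·(cos 1.2264 − cos -0.5236) = -2.2735

(-4.3823, -2.2735, 1.2264)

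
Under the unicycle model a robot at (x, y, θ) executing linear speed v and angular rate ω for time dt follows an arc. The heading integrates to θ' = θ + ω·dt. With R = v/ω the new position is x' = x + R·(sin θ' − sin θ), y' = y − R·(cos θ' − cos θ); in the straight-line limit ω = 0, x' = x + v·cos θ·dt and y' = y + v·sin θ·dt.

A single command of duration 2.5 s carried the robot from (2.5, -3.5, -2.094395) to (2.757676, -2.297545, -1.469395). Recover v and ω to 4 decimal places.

v = -0.5000, ω = 0.2500

Δθ = -1.469395 − -2.094395 = 0.625000
ω = Δθ/dt = 0.625000/2.5 = 0.2500
R = −Δy/(cos θ' − cos θ) = -2.0000
v = R·ω = -2.0000·0.2500 = -0.5000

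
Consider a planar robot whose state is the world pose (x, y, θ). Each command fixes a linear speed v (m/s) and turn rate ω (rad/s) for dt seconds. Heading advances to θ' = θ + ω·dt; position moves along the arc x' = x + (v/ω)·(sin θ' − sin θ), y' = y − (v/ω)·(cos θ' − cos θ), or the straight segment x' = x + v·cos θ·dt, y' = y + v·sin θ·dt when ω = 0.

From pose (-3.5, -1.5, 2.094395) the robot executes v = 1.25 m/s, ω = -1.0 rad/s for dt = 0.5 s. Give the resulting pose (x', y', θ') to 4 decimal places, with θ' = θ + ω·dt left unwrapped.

θ' = 2.0944 + -1.0·0.5 = 1.5944
R = v/ω = 1.25/-1.0 = -1.2500
x' = -3.5 + -1.2500·(sin 1.5944 − sin 2.0944) = -3.6671
y' = -1.5 − -1.2500·(cos 1.5944 − cos 2.0944) = -0.9045

(-3.6671, -0.9045, 1.5944)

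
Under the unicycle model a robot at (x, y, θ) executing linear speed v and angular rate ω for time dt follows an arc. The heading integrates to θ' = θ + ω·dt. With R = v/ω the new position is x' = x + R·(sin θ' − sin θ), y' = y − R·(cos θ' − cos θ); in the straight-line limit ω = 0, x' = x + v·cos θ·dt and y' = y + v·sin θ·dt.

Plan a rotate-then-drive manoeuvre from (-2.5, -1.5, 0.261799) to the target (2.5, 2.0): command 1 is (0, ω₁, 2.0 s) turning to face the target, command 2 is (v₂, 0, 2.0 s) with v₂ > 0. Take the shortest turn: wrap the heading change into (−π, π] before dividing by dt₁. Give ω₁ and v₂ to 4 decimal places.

heading to target = atan2(2−-1.5, 2.5−-2.5) = 0.6107
Δθ = wrap(0.6107 − 0.2618) = 0.3489; ω₁ = Δθ/dt₁ = 0.1745
distance = √((2.5−-2.5)² + (2−-1.5)²) = 6.1033; v₂ = distance/dt₂ = 3.0516

ω₁ = 0.1745, v₂ = 3.0516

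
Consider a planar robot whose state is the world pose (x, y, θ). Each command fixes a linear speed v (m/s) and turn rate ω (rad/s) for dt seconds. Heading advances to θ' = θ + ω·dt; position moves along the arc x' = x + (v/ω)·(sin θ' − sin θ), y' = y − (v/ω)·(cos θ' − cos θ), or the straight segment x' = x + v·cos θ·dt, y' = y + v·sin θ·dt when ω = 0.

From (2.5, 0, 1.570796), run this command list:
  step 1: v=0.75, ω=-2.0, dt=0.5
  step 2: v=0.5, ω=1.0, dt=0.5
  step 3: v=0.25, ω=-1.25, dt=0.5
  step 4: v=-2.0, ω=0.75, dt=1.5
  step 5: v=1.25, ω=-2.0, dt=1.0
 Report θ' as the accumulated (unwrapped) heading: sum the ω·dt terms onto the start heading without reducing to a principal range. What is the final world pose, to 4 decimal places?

step 1: θ'=0.5708 (R=-0.3750) → pose (2.6724, 0.3156, 0.5708)
step 2: θ'=1.0708 (R=0.5000) → pose (2.8410, 0.4966, 1.0708)
step 3: θ'=0.4458 (R=-0.2000) → pose (2.9303, 0.5811, 0.4458)
step 4: θ'=1.5708 (R=-2.6667) → pose (1.4134, -1.8249, 1.5708)
step 5: θ'=-0.4292 (R=-0.6250) → pose (2.2985, -1.2566, -0.4292)

(2.2985, -1.2566, -0.4292)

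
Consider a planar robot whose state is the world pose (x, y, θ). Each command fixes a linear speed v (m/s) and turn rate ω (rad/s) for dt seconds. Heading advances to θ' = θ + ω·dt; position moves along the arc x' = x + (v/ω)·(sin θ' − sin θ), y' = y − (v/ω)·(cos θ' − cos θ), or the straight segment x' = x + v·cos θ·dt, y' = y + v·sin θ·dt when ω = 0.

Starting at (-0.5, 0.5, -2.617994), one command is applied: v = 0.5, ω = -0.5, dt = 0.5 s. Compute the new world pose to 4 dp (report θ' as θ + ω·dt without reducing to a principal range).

(-0.7298, 0.4032, -2.8680)

θ' = -2.6180 + -0.5·0.5 = -2.8680
R = v/ω = 0.5/-0.5 = -1.0000
x' = -0.5 + -1.0000·(sin -2.8680 − sin -2.6180) = -0.7298
y' = 0.5 − -1.0000·(cos -2.8680 − cos -2.6180) = 0.4032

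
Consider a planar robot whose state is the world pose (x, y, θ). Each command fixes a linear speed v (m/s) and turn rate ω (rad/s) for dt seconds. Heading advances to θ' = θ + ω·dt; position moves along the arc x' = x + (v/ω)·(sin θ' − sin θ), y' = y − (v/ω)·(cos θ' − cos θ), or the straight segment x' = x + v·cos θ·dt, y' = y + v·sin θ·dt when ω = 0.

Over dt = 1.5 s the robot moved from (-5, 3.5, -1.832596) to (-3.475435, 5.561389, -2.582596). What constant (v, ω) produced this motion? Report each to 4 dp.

v = -1.7500, ω = -0.5000

Δθ = -2.582596 − -1.832596 = -0.750000
ω = Δθ/dt = -0.750000/1.5 = -0.5000
R = −Δy/(cos θ' − cos θ) = 3.5000
v = R·ω = 3.5000·-0.5000 = -1.7500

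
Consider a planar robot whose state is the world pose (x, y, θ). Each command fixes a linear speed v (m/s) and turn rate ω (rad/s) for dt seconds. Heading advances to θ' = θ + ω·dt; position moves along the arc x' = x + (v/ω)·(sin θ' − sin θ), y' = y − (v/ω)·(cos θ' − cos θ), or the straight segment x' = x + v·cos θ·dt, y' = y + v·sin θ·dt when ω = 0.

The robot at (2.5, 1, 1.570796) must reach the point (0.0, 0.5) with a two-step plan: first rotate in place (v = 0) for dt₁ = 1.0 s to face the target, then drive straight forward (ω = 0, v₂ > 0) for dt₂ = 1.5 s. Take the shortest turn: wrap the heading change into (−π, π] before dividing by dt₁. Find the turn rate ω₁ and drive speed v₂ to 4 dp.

ω₁ = 1.7682, v₂ = 1.6997

heading to target = atan2(0.5−1, 0−2.5) = -2.9442
Δθ = wrap(-2.9442 − 1.5708) = 1.7682; ω₁ = Δθ/dt₁ = 1.7682
distance = √((0−2.5)² + (0.5−1)²) = 2.5495; v₂ = distance/dt₂ = 1.6997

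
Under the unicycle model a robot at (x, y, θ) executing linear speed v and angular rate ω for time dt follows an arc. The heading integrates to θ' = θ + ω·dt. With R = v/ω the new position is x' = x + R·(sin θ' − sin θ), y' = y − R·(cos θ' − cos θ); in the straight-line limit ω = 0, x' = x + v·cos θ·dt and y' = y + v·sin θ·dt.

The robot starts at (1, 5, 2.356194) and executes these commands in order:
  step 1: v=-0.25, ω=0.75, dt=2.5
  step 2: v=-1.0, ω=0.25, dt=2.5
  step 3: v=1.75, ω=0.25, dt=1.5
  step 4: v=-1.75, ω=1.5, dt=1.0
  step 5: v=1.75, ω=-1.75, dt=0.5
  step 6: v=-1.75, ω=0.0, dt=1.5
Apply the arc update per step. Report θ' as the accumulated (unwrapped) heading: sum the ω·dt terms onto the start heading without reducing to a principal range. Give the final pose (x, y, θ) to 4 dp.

step 1: θ'=4.2312 (R=-0.3333) → pose (1.5312, 5.0814, 4.2312)
step 2: θ'=4.8562 (R=-4.0000) → pose (1.9441, 7.5060, 4.8562)
step 3: θ'=5.2312 (R=7.0000) → pose (2.7930, 5.0383, 5.2312)
step 4: θ'=6.7312 (R=-1.1667) → pose (1.2745, 5.5113, 6.7312)
step 5: θ'=5.8562 (R=-1.0000) → pose (2.1218, 5.5202, 5.8562)
step 6: θ'=5.8562 (straight) → pose (-0.2675, 6.6073, 5.8562)

(-0.2675, 6.6073, 5.8562)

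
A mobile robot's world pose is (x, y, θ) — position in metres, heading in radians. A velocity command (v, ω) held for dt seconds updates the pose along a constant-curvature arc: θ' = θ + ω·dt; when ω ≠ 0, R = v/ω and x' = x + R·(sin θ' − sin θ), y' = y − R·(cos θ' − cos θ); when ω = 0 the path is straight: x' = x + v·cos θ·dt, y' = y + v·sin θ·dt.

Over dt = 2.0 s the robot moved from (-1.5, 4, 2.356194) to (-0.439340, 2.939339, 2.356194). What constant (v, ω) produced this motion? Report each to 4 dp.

Δθ = 2.356194 − 2.356194 = 0.000000
ω = Δθ/dt = 0.000000/2.0 = 0.0000
ω = 0 → v = (Δx·cos θ + Δy·sin θ)/dt = -0.7500

v = -0.7500, ω = 0.0000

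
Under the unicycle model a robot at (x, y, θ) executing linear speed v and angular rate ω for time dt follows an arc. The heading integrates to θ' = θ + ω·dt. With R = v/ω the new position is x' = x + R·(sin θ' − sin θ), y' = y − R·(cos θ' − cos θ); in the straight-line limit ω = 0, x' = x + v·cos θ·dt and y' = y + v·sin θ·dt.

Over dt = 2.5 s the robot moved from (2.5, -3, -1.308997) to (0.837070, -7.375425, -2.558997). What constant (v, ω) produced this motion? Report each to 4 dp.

Δθ = -2.558997 − -1.308997 = -1.250000
ω = Δθ/dt = -1.250000/2.5 = -0.5000
R = −Δy/(cos θ' − cos θ) = -4.0000
v = R·ω = -4.0000·-0.5000 = 2.0000

v = 2.0000, ω = -0.5000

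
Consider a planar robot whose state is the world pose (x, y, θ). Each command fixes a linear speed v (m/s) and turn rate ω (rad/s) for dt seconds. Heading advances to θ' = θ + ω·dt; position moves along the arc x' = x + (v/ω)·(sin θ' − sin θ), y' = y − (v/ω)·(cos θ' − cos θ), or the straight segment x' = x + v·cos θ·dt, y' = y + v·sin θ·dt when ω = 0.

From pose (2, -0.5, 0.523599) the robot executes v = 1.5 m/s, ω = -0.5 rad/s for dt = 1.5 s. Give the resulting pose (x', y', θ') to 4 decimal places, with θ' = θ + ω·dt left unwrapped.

(4.1734, -0.1746, -0.2264)

θ' = 0.5236 + -0.5·1.5 = -0.2264
R = v/ω = 1.5/-0.5 = -3.0000
x' = 2 + -3.0000·(sin -0.2264 − sin 0.5236) = 4.1734
y' = -0.5 − -3.0000·(cos -0.2264 − cos 0.5236) = -0.1746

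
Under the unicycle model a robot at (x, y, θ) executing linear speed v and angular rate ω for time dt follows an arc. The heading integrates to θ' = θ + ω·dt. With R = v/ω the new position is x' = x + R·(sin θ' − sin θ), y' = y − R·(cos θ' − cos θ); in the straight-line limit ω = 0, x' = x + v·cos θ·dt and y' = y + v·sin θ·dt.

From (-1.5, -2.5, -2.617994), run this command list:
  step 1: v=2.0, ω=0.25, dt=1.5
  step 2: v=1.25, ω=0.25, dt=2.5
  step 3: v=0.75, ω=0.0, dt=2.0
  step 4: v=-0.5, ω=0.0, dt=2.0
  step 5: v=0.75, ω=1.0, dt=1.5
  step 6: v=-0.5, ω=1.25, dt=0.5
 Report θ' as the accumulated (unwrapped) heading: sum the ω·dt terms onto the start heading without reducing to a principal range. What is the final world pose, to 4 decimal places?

step 1: θ'=-2.2430 (R=8.0000) → pose (-3.7596, -4.4465, -2.2430)
step 2: θ'=-1.6180 (R=5.0000) → pose (-4.8418, -7.3242, -1.6180)
step 3: θ'=-1.6180 (straight) → pose (-4.9126, -8.8225, -1.6180)
step 4: θ'=-1.6180 (straight) → pose (-4.8654, -7.8236, -1.6180)
step 5: θ'=-0.1180 (R=0.7500) → pose (-4.2045, -8.6038, -0.1180)
step 6: θ'=0.5070 (R=-0.4000) → pose (-4.4458, -8.6513, 0.5070)

(-4.4458, -8.6513, 0.5070)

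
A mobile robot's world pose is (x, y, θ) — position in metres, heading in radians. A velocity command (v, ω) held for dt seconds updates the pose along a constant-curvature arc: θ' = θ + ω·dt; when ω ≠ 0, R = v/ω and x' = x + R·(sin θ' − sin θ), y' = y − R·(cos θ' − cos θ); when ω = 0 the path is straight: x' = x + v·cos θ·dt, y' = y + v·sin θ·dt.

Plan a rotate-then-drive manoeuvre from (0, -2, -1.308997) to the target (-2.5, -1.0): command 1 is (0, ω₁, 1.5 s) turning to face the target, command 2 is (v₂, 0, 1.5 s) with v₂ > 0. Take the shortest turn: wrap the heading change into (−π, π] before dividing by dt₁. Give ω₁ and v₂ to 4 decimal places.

ω₁ = -1.4754, v₂ = 1.7951

heading to target = atan2(-1−-2, -2.5−0) = 2.7611
Δθ = wrap(2.7611 − -1.3090) = -2.2131; ω₁ = Δθ/dt₁ = -1.4754
distance = √((-2.5−0)² + (-1−-2)²) = 2.6926; v₂ = distance/dt₂ = 1.7951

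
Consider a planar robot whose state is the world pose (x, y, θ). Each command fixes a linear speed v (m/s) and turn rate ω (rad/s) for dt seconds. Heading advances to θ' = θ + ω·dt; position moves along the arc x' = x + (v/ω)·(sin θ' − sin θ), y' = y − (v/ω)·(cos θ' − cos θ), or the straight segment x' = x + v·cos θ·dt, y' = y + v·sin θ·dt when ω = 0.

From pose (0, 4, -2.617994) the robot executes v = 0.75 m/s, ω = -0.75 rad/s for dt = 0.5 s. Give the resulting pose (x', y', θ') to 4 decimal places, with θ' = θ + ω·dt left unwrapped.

θ' = -2.6180 + -0.75·0.5 = -2.9930
R = v/ω = 0.75/-0.75 = -1.0000
x' = 0 + -1.0000·(sin -2.9930 − sin -2.6180) = -0.3519
y' = 4 − -1.0000·(cos -2.9930 − cos -2.6180) = 3.8770

(-0.3519, 3.8770, -2.9930)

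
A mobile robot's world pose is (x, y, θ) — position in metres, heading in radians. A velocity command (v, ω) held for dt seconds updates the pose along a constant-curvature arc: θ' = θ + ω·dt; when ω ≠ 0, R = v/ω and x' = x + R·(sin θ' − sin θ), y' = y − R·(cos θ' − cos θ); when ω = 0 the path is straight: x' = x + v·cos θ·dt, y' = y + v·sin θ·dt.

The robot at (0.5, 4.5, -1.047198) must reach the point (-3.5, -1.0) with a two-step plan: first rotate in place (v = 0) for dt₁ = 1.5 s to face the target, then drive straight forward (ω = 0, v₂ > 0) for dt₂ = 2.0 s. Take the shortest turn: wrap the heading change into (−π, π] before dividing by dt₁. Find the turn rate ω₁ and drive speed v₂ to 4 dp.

ω₁ = -0.7683, v₂ = 3.4004

heading to target = atan2(-1−4.5, -3.5−0.5) = -2.1996
Δθ = wrap(-2.1996 − -1.0472) = -1.1524; ω₁ = Δθ/dt₁ = -0.7683
distance = √((-3.5−0.5)² + (-1−4.5)²) = 6.8007; v₂ = distance/dt₂ = 3.4004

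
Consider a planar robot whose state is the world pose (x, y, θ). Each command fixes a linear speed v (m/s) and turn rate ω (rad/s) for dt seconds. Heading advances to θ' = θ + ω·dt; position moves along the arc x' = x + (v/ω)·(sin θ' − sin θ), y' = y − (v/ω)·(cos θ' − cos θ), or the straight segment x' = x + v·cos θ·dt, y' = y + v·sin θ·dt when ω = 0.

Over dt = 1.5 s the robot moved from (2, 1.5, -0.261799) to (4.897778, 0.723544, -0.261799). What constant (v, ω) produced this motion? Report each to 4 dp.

v = 2.0000, ω = 0.0000

Δθ = -0.261799 − -0.261799 = 0.000000
ω = Δθ/dt = 0.000000/1.5 = 0.0000
ω = 0 → v = (Δx·cos θ + Δy·sin θ)/dt = 2.0000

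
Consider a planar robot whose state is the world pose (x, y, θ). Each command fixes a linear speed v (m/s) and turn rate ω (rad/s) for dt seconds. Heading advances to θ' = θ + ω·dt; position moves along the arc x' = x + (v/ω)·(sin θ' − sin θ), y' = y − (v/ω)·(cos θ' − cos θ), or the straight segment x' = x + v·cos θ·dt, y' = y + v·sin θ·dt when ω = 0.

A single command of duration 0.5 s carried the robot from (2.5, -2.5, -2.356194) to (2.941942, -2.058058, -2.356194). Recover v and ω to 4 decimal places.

v = -1.2500, ω = 0.0000

Δθ = -2.356194 − -2.356194 = 0.000000
ω = Δθ/dt = 0.000000/0.5 = 0.0000
ω = 0 → v = (Δx·cos θ + Δy·sin θ)/dt = -1.2500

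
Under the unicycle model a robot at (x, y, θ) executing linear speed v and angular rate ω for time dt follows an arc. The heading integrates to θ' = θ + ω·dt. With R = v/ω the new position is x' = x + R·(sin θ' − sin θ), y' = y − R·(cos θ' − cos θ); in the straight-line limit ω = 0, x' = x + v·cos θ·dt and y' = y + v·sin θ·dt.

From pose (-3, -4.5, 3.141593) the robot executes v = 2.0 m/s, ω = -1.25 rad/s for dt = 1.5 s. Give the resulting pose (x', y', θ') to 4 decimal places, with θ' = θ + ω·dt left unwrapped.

(-4.5265, -2.4207, 1.2666)

θ' = 3.1416 + -1.25·1.5 = 1.2666
R = v/ω = 2.0/-1.25 = -1.6000
x' = -3 + -1.6000·(sin 1.2666 − sin 3.1416) = -4.5265
y' = -4.5 − -1.6000·(cos 1.2666 − cos 3.1416) = -2.4207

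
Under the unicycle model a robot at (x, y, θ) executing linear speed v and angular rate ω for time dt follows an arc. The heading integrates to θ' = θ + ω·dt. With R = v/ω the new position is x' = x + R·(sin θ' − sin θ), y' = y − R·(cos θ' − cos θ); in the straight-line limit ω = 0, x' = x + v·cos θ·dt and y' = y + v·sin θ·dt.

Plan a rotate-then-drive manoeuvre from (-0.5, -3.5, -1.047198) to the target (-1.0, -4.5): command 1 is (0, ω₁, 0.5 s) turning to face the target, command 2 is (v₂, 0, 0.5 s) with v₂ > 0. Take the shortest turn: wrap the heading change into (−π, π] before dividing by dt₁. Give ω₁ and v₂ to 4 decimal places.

heading to target = atan2(-4.5−-3.5, -1−-0.5) = -2.0344
Δθ = wrap(-2.0344 − -1.0472) = -0.9872; ω₁ = Δθ/dt₁ = -1.9745
distance = √((-1−-0.5)² + (-4.5−-3.5)²) = 1.1180; v₂ = distance/dt₂ = 2.2361

ω₁ = -1.9745, v₂ = 2.2361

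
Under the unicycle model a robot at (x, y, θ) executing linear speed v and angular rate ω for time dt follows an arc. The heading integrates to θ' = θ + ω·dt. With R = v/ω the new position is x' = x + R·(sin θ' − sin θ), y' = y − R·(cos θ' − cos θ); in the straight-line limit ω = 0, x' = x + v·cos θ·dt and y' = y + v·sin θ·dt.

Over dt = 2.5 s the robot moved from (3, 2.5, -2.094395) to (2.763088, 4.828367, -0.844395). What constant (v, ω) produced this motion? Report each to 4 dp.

Δθ = -0.844395 − -2.094395 = 1.250000
ω = Δθ/dt = 1.250000/2.5 = 0.5000
R = −Δy/(cos θ' − cos θ) = -2.0000
v = R·ω = -2.0000·0.5000 = -1.0000

v = -1.0000, ω = 0.5000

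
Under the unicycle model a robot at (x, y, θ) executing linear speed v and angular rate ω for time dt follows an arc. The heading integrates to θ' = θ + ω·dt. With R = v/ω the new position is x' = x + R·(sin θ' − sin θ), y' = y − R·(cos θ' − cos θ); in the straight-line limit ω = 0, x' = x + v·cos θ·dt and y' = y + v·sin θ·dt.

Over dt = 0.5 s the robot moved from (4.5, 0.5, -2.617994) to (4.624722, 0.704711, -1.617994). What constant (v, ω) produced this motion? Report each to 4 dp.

Δθ = -1.617994 − -2.617994 = 1.000000
ω = Δθ/dt = 1.000000/0.5 = 2.0000
R = −Δy/(cos θ' − cos θ) = -0.2500
v = R·ω = -0.2500·2.0000 = -0.5000

v = -0.5000, ω = 2.0000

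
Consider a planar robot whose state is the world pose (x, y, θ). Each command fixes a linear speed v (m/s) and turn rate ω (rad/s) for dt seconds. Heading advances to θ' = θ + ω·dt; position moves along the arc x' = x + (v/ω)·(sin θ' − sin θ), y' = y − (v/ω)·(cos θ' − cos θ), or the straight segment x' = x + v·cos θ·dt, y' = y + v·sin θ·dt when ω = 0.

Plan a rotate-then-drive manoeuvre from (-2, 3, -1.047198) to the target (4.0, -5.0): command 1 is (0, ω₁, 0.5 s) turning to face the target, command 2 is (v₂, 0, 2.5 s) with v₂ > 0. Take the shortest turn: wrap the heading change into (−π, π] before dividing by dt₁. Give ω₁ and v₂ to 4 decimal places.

heading to target = atan2(-5−3, 4−-2) = -0.9273
Δθ = wrap(-0.9273 − -1.0472) = 0.1199; ω₁ = Δθ/dt₁ = 0.2398
distance = √((4−-2)² + (-5−3)²) = 10.0000; v₂ = distance/dt₂ = 4.0000

ω₁ = 0.2398, v₂ = 4.0000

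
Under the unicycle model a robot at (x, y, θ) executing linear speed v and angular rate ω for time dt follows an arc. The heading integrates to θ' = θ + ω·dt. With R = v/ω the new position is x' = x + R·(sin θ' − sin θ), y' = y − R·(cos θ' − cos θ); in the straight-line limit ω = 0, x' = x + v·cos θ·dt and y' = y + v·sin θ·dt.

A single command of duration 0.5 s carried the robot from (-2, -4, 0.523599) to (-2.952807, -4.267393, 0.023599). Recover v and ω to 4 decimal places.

v = -2.0000, ω = -1.0000

Δθ = 0.023599 − 0.523599 = -0.500000
ω = Δθ/dt = -0.500000/0.5 = -1.0000
R = Δx/(sin θ' − sin θ) = 2.0000
v = R·ω = 2.0000·-1.0000 = -2.0000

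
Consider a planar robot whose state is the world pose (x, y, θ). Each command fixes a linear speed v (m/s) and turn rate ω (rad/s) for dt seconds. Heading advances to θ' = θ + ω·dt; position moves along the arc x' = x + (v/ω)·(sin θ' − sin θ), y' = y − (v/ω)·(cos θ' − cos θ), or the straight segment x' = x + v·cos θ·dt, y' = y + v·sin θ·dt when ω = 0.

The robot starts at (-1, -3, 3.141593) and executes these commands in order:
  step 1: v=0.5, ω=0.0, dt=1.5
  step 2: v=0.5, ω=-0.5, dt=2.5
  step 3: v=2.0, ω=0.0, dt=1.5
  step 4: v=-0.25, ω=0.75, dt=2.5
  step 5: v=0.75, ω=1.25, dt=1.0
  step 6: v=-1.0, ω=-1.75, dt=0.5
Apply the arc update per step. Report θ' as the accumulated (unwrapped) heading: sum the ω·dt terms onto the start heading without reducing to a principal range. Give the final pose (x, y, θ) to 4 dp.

(-3.2906, 0.1800, 4.1416)

step 1: θ'=3.1416 (straight) → pose (-1.7500, -3.0000, 3.1416)
step 2: θ'=1.8916 (R=-1.0000) → pose (-2.6990, -2.3153, 1.8916)
step 3: θ'=1.8916 (straight) → pose (-3.6450, 0.5316, 1.8916)
step 4: θ'=3.7666 (R=-0.3333) → pose (-3.1336, 0.3664, 3.7666)
step 5: θ'=5.0166 (R=0.6000) → pose (-3.3550, -0.2999, 5.0166)
step 6: θ'=4.1416 (R=0.5714) → pose (-3.2906, 0.1800, 4.1416)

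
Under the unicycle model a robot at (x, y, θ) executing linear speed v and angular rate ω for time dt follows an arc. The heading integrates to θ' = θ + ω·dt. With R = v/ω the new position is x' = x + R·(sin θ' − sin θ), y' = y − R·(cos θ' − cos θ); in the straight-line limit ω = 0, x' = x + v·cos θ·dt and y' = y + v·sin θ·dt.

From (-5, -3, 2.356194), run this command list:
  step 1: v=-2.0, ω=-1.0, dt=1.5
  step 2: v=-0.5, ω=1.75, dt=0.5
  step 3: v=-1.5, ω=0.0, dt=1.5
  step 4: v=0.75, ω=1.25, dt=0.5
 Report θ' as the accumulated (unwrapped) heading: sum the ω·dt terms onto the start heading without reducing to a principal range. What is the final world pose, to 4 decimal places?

(-4.7784, -7.8504, 2.3562)

step 1: θ'=0.8562 (R=2.0000) → pose (-4.9035, -5.7248, 0.8562)
step 2: θ'=1.7312 (R=-0.2857) → pose (-4.9697, -5.9577, 1.7312)
step 3: θ'=1.7312 (straight) → pose (-4.6104, -8.1788, 1.7312)
step 4: θ'=2.3562 (R=0.6000) → pose (-4.7784, -7.8504, 2.3562)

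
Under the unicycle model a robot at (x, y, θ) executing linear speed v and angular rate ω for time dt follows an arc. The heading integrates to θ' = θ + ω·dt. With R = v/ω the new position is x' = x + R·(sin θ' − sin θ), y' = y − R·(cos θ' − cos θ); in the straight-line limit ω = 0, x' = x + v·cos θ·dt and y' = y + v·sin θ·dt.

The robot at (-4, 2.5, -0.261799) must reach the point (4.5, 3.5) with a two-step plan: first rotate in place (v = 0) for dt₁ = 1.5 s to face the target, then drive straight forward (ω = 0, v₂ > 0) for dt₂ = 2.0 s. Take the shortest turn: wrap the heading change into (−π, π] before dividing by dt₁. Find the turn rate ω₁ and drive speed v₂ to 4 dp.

ω₁ = 0.2526, v₂ = 4.2793

heading to target = atan2(3.5−2.5, 4.5−-4) = 0.1171
Δθ = wrap(0.1171 − -0.2618) = 0.3789; ω₁ = Δθ/dt₁ = 0.2526
distance = √((4.5−-4)² + (3.5−2.5)²) = 8.5586; v₂ = distance/dt₂ = 4.2793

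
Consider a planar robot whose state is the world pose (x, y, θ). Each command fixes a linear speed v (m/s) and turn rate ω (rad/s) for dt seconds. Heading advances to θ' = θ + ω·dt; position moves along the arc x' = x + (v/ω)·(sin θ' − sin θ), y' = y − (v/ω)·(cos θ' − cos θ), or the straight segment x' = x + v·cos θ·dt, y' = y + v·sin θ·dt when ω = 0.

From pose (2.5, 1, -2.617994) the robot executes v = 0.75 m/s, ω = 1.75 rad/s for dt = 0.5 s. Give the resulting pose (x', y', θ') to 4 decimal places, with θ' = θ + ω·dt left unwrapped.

(2.2921, 0.7023, -1.7430)

θ' = -2.6180 + 1.75·0.5 = -1.7430
R = v/ω = 0.75/1.75 = 0.4286
x' = 2.5 + 0.4286·(sin -1.7430 − sin -2.6180) = 2.2921
y' = 1 − 0.4286·(cos -1.7430 − cos -2.6180) = 0.7023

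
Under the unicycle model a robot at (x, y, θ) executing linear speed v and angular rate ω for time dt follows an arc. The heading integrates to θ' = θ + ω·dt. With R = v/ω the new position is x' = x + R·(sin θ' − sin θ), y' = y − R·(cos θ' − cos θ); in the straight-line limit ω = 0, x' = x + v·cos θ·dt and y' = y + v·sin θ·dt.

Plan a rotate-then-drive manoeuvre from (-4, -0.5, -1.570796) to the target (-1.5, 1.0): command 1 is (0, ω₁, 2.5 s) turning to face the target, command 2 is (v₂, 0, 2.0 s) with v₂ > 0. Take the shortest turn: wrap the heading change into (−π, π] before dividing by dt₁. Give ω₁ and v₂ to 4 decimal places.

heading to target = atan2(1−-0.5, -1.5−-4) = 0.5404
Δθ = wrap(0.5404 − -1.5708) = 2.1112; ω₁ = Δθ/dt₁ = 0.8445
distance = √((-1.5−-4)² + (1−-0.5)²) = 2.9155; v₂ = distance/dt₂ = 1.4577

ω₁ = 0.8445, v₂ = 1.4577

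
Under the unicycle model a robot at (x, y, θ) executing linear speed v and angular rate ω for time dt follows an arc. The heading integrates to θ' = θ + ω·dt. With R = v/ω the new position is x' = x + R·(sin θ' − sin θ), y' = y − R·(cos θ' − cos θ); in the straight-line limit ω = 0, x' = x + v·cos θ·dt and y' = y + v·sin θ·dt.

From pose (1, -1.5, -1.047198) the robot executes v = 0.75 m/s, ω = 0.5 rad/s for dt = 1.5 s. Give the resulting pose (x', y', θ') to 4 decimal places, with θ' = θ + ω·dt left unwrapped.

(1.8598, -2.1842, -0.2972)

θ' = -1.0472 + 0.5·1.5 = -0.2972
R = v/ω = 0.75/0.5 = 1.5000
x' = 1 + 1.5000·(sin -0.2972 − sin -1.0472) = 1.8598
y' = -1.5 − 1.5000·(cos -0.2972 − cos -1.0472) = -2.1842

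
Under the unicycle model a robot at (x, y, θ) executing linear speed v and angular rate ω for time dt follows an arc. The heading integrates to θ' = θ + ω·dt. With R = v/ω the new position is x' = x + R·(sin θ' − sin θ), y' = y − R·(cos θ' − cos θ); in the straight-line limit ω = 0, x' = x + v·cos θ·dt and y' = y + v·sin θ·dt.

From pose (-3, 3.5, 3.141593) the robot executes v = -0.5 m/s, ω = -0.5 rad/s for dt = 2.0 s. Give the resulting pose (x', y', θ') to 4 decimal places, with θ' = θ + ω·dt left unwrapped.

(-2.1585, 3.0403, 2.1416)

θ' = 3.1416 + -0.5·2.0 = 2.1416
R = v/ω = -0.5/-0.5 = 1.0000
x' = -3 + 1.0000·(sin 2.1416 − sin 3.1416) = -2.1585
y' = 3.5 − 1.0000·(cos 2.1416 − cos 3.1416) = 3.0403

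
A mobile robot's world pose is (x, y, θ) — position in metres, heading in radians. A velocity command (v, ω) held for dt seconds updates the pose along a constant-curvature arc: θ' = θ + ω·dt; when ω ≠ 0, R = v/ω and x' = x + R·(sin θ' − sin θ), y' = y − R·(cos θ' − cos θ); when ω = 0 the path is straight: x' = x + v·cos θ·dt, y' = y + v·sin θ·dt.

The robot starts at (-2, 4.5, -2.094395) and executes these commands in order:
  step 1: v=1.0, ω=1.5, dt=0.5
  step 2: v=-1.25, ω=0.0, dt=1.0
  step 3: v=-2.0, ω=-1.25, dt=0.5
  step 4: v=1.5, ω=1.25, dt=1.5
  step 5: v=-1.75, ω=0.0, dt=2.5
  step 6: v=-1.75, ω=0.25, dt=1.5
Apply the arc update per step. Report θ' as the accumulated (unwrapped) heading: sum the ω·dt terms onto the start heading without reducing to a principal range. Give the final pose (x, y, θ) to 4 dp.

(-8.2293, 4.7246, 0.2806)

step 1: θ'=-1.3444 (R=0.6667) → pose (-2.0723, 4.0170, -1.3444)
step 2: θ'=-1.3444 (straight) → pose (-2.3529, 5.2351, -1.3444)
step 3: θ'=-1.9694 (R=1.6000) → pose (-2.2683, 6.2153, -1.9694)
step 4: θ'=-0.0944 (R=1.2000) → pose (-1.2755, 4.5549, -0.0944)
step 5: θ'=-0.0944 (straight) → pose (-5.6310, 4.9672, -0.0944)
step 6: θ'=0.2806 (R=-7.0000) → pose (-8.2293, 4.7246, 0.2806)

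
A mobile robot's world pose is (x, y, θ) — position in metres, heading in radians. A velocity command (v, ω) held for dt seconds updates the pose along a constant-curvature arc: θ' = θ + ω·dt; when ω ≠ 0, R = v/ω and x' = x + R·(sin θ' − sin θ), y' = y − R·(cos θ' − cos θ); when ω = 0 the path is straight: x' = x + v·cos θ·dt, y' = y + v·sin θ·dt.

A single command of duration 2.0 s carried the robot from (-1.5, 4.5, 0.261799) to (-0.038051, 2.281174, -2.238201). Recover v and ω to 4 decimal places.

v = 1.7500, ω = -1.2500

Δθ = -2.238201 − 0.261799 = -2.500000
ω = Δθ/dt = -2.500000/2.0 = -1.2500
R = −Δy/(cos θ' − cos θ) = -1.4000
v = R·ω = -1.4000·-1.2500 = 1.7500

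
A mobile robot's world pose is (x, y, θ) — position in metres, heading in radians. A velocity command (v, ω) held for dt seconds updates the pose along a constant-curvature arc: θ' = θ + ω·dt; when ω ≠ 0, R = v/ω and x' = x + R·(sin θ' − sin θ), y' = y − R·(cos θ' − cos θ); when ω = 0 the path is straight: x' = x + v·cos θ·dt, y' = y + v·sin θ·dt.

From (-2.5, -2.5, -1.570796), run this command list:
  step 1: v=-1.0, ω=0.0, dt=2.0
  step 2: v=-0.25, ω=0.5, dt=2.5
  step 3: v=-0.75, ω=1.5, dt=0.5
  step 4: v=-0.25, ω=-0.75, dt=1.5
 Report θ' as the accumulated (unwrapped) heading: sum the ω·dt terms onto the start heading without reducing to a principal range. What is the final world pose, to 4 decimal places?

(-3.5605, 0.0019, -0.6958)

step 1: θ'=-1.5708 (straight) → pose (-2.5000, -0.5000, -1.5708)
step 2: θ'=-0.3208 (R=-0.5000) → pose (-2.8423, -0.0255, -0.3208)
step 3: θ'=0.4292 (R=-0.5000) → pose (-3.2081, -0.0454, 0.4292)
step 4: θ'=-0.6958 (R=0.3333) → pose (-3.5605, 0.0019, -0.6958)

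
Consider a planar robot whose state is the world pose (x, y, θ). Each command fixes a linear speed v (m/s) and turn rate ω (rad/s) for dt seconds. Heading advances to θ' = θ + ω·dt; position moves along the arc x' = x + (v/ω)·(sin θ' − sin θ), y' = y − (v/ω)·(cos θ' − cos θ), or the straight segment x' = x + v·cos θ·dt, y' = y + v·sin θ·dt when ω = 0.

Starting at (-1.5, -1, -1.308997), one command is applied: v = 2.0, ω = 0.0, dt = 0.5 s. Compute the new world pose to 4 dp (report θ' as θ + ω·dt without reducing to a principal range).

(-1.2412, -1.9659, -1.3090)

θ' = -1.3090 + 0.0·0.5 = -1.3090
ω = 0 → straight: x' = -1.5 + 2.0·cos(-1.3090)·0.5 = -1.2412
y' = -1 + 2.0·sin(-1.3090)·0.5 = -1.9659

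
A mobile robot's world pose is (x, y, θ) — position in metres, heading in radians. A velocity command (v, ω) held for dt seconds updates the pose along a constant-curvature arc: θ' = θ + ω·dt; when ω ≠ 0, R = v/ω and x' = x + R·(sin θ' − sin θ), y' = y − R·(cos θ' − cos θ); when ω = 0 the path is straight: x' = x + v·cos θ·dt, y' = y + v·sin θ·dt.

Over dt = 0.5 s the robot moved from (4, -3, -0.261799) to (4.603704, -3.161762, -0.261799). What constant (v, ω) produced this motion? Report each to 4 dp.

Δθ = -0.261799 − -0.261799 = 0.000000
ω = Δθ/dt = 0.000000/0.5 = 0.0000
ω = 0 → v = (Δx·cos θ + Δy·sin θ)/dt = 1.2500

v = 1.2500, ω = 0.0000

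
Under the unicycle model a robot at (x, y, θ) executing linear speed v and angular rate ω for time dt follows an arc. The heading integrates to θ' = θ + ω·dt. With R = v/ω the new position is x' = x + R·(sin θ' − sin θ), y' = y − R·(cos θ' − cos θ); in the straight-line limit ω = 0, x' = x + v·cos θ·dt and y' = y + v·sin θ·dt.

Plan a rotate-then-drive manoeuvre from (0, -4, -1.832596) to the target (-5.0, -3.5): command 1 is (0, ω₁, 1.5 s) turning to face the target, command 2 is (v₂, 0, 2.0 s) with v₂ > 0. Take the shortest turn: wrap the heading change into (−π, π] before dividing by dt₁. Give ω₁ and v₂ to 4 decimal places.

heading to target = atan2(-3.5−-4, -5−0) = 3.0419
Δθ = wrap(3.0419 − -1.8326) = -1.4087; ω₁ = Δθ/dt₁ = -0.9391
distance = √((-5−0)² + (-3.5−-4)²) = 5.0249; v₂ = distance/dt₂ = 2.5125

ω₁ = -0.9391, v₂ = 2.5125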